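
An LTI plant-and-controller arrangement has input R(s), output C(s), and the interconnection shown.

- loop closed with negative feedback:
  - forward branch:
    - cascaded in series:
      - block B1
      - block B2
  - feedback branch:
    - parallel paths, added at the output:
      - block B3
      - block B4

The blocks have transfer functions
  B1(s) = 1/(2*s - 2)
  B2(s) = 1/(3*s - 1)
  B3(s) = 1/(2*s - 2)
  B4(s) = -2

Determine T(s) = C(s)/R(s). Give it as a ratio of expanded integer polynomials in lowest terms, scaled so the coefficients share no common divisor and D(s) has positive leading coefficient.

[1] series reduction of B1, B2; result 1/(6*s^2 - 8*s + 2)
[2] add B3, B4 (parallel); result (5 - 4*s)/(2*s - 2)
[3] reduce the feedback loop with forward (B1*B2) and return (B3+B4); the result is T(s) itself (integer coefficients, no common factor, positive leading denominator coefficient)

Therefore the answer is (2*s - 2)/(12*s^3 - 28*s^2 + 16*s + 1).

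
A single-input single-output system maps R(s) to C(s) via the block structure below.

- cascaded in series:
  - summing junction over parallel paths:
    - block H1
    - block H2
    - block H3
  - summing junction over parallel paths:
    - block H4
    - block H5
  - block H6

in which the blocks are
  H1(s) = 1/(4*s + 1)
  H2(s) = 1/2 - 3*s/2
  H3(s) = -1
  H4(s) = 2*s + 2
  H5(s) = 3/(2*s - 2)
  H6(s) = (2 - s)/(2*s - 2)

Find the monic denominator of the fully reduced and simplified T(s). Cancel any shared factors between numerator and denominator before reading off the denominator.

Step 1 - add H1, H2, H3 (parallel) = (-12*s^2 - 7*s + 1)/(8*s + 2)
Step 2 - reduce the parallel group H4, H5 = (4*s^2 - 1)/(2*s - 2)
Step 3 - reduce the series chain (H1+H2+H3), (H4+H5), H6 = (48*s^5 - 68*s^4 - 72*s^3 + 25*s^2 + 15*s - 2)/(32*s^3 - 56*s^2 + 16*s + 8)
The result of step 3 is T(s) in lowest terms. Its denominator has leading coefficient 32; dividing the denominator through by 32 makes it monic.

Hence the answer: s^3 - 7*s^2/4 + s/2 + 1/4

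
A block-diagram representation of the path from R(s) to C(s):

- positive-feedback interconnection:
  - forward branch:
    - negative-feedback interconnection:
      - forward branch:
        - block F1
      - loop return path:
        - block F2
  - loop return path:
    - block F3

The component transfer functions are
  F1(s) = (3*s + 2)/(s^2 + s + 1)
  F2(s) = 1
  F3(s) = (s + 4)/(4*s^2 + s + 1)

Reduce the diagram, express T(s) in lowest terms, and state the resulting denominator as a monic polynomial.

First reduce the diagram to T(s).

Step 1 - close the feedback loop around F1, F2, giving (3*s + 2)/(s^2 + 4*s + 3)
Step 2 - collapse the loop ([F1/(1+F1*F2)] forward, F3 return), giving (12*s^3 + 11*s^2 + 5*s + 2)/(4*s^4 + 17*s^3 + 14*s^2 - 7*s - 5)
That last expression is T(s), already simplified. Scaling its denominator by 1/4 (the reciprocal of the leading coefficient) yields the monic denominator.

Answer: s^4 + 17*s^3/4 + 7*s^2/2 - 7*s/4 - 5/4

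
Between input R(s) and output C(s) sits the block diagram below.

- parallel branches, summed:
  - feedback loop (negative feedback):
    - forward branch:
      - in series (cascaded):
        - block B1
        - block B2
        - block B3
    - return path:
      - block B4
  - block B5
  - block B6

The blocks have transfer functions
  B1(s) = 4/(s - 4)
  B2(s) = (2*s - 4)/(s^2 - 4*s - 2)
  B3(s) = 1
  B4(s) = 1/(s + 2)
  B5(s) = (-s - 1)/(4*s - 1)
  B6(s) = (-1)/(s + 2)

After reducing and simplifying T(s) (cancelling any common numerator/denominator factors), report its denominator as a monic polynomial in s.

The answer is s^6 - 17*s^5/4 - 13*s^4 + 87*s^3/2 + 78*s^2 - 22*s.

Reasoning:
Step 1 - multiply B1, B2, B3 (series) -> (8*s - 16)/(s^3 - 8*s^2 + 14*s + 8)
Step 2 - apply the feedback formula to (B1*B2*B3), B4 -> (8*s^2 - 32)/(s^4 - 6*s^3 - 2*s^2 + 44*s)
Step 3 - parallel reduction of [(B1*B2*B3)/(1+(B1*B2*B3)*B4)], B5, B6 -> (-s^6 - s^5 + 75*s^4 + 32*s^3 - 450*s^2 - 268*s + 64)/(4*s^6 - 17*s^5 - 52*s^4 + 174*s^3 + 312*s^2 - 88*s)
T(s) is the step-3 result (common factors already cancelled). Leading coefficient of the denominator: 4. Divide through by 4 for the monic polynomial.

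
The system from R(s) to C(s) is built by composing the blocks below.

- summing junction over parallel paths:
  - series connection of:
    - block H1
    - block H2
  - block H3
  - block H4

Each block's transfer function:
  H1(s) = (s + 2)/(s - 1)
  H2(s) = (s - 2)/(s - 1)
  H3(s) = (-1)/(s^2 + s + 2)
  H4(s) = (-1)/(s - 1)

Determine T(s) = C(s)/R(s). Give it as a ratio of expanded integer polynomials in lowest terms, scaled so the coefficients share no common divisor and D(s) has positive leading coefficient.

Step 1. reduce the series chain H1, H2 -> (s^2 - 4)/(s^2 - 2*s + 1)
Step 2. parallel reduction of (H1*H2), H3, H4 - this is the overall T(s), already in the required normalized form

Hence the answer: (s^4 - 3*s^2 - 3*s - 7)/(s^4 - s^3 + s^2 - 3*s + 2)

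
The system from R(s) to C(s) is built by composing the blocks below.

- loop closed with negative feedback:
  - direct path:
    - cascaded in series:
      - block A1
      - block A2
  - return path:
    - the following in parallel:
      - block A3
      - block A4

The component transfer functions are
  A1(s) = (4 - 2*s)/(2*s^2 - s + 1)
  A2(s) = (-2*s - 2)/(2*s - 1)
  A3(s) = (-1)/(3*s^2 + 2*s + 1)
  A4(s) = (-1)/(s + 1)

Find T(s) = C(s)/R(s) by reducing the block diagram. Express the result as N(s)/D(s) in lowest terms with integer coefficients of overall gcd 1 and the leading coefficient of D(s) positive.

Step 1 - combine A1, A2 in series = (4*s^2 - 4*s - 8)/(4*s^3 - 4*s^2 + 3*s - 1)
Step 2 - reduce the parallel group A3, A4 = (-3*s^2 - 3*s - 2)/(3*s^3 + 5*s^2 + 3*s + 1)
Step 3 - feedback reduction of (A1*A2), (A3+A4); the result is T(s) itself (integer coefficients, no common factor, positive leading denominator coefficient)

Answer: (12*s^3 - 16*s^2 - 12*s - 8)/(12*s^4 - 16*s^3 + 9*s^2 + 2*s + 15)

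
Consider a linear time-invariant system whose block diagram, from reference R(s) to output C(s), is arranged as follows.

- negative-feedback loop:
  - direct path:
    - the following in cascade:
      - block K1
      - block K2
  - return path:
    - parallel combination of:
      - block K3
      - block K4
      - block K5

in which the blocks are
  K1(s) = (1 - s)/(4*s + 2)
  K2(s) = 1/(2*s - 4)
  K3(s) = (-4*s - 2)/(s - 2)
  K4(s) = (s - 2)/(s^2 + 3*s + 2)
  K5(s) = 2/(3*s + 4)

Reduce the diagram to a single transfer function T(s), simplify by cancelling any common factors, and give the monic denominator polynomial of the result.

Step 1. reduce the series chain K1, K2; result (1 - s)/(8*s^2 - 12*s - 8)
Step 2. add K3, K4, K5 (parallel); result (-12*s^4 - 53*s^3 - 104*s^2 - 80*s - 8)/(3*s^4 + 7*s^3 - 8*s^2 - 28*s - 16)
Step 3. reduce the feedback loop with forward (K1*K2) and return (K3+K4+K5); result (-3*s^5 - 4*s^4 + 15*s^3 + 20*s^2 - 12*s - 16)/(24*s^6 + 32*s^5 - 131*s^4 - 133*s^3 + 248*s^2 + 344*s + 120)
Step 3 gives the fully reduced T(s), with no common factor left to cancel. The denominator's leading coefficient is 24, so divide each of its coefficients by 24 to get the monic form.

Therefore the answer is s^6 + 4*s^5/3 - 131*s^4/24 - 133*s^3/24 + 31*s^2/3 + 43*s/3 + 5.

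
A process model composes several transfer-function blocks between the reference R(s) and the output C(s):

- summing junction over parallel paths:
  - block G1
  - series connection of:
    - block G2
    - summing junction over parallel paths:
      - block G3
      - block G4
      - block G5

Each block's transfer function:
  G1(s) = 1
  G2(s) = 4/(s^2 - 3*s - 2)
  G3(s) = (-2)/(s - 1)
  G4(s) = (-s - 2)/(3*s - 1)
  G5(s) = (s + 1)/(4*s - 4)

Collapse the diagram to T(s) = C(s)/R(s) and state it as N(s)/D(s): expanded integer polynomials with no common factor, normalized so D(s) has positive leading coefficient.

The answer is (3*s^4 - 13*s^3 + 6*s^2 - 21*s + 13)/(3*s^4 - 13*s^3 + 7*s^2 + 5*s - 2).

Reasoning:
1. combine G3, G4, G5 in parallel; result (-s^2 - 26*s + 15)/(12*s^2 - 16*s + 4)
2. multiply G2, (G3+G4+G5) (series); result (-s^2 - 26*s + 15)/(3*s^4 - 13*s^3 + 7*s^2 + 5*s - 2)
3. sum the parallel branches G1, (G2*(G3+G4+G5)), which is the overall transfer function T(s) = C(s)/R(s) in lowest terms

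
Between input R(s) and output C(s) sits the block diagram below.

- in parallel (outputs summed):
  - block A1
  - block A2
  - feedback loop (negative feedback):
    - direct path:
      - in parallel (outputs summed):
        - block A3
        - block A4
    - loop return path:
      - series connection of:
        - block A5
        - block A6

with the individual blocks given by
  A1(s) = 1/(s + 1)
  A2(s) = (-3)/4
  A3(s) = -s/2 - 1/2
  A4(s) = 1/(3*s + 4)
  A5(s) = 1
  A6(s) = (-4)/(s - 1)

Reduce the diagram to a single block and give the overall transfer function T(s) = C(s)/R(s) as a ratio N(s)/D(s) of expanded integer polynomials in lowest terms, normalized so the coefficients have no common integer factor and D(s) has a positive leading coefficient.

Answer: (-6*s^4 - 41*s^3 - 34*s^2 + 29*s + 4)/(36*s^3 + 96*s^2 + 60*s)

Working:
(1) reduce the parallel group A3, A4 = (-3*s^2 - 7*s - 2)/(6*s + 8)
(2) series reduction of A5, A6 = (-4)/(s - 1)
(3) collapse the loop ((A3+A4) forward, (A5*A6) return) = (-3*s^3 - 4*s^2 + 5*s + 2)/(18*s^2 + 30*s)
(4) add A1, A2, [(A3+A4)/(1+(A3+A4)*(A5*A6))] (parallel): this yields T(s), and no further normalization is needed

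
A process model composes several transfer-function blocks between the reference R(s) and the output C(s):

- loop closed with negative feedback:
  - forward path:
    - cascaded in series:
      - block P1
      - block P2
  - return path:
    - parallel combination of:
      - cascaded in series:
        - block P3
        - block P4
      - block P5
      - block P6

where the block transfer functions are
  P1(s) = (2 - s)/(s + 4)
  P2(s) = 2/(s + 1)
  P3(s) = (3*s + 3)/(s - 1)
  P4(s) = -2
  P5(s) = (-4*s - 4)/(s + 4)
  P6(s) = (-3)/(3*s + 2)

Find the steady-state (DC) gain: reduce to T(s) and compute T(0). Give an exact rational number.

The answer is 2/9.

Reasoning:
Step 1 - cascade P1, P2; result (4 - 2*s)/(s^2 + 5*s + 4)
Step 2 - series reduction of P3, P4; result (-6*s - 6)/(s - 1)
Step 3 - reduce the parallel group (P3*P4), P5, P6; result (-30*s^3 - 113*s^2 - 129*s - 28)/(3*s^3 + 11*s^2 - 6*s - 8)
Step 4 - reduce the feedback loop with forward (P1*P2) and return ((P3*P4)+P5+P6); result (-6*s^4 - 10*s^3 + 56*s^2 - 8*s - 32)/(3*s^5 + 86*s^4 + 167*s^3 - 188*s^2 - 524*s - 144)
Step 4 gives the overall T(s). Then T(0) = -32/(-144) = 2/9.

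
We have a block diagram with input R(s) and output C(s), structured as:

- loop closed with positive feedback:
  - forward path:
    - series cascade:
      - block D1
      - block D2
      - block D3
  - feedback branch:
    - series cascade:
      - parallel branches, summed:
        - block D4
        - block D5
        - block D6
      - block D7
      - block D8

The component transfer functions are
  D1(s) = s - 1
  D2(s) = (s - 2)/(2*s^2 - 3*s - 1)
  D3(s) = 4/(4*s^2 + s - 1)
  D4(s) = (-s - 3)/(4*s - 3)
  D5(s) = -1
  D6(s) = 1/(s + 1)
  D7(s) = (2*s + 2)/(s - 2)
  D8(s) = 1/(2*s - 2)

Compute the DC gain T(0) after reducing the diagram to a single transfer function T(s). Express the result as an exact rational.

(1) combine D1, D2, D3 in series, giving (4*s^2 - 12*s + 8)/(8*s^4 - 10*s^3 - 9*s^2 + 2*s + 1)
(2) sum the parallel branches D4, D5, D6, giving (-5*s^2 - s - 3)/(4*s^2 + s - 3)
(3) combine (D4+D5+D6), D7, D8 in series, giving (-5*s^2 - s - 3)/(4*s^3 - 15*s^2 + 17*s - 6)
(4) apply the feedback formula to (D1*D2*D3), ((D4+D5+D6)*D7*D8), giving (16*s^3 - 60*s^2 + 68*s - 24)/(32*s^5 - 64*s^4 - 6*s^3 + 55*s^2 + 2*s + 9)
The step-4 result is T(s). Setting s = 0: T(0) = -24/9 = -8/3.

Therefore the answer is -8/3.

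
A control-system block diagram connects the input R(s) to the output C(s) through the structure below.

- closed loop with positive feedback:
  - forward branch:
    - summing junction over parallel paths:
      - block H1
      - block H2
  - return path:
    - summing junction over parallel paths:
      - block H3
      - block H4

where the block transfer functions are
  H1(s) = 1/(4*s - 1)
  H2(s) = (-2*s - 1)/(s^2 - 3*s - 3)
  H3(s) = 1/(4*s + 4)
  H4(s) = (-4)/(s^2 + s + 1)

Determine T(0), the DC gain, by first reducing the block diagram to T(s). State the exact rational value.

Reducing step by step:

(1) reduce the parallel group H1, H2, giving (-7*s^2 - 5*s - 2)/(4*s^3 - 13*s^2 - 9*s + 3)
(2) sum the parallel branches H3, H4, giving (s^2 - 15*s - 15)/(4*s^3 + 8*s^2 + 8*s + 4)
(3) feedback reduction of (H1+H2), (H3+H4), giving (-28*s^5 - 76*s^4 - 104*s^3 - 84*s^2 - 36*s - 8)/(16*s^6 - 20*s^5 - 101*s^4 - 248*s^3 - 278*s^2 - 117*s - 18)
Evaluating the step-3 result (the overall T(s)) at s = 0 gives T(0) = -8/(-18) = 4/9.

Answer: 4/9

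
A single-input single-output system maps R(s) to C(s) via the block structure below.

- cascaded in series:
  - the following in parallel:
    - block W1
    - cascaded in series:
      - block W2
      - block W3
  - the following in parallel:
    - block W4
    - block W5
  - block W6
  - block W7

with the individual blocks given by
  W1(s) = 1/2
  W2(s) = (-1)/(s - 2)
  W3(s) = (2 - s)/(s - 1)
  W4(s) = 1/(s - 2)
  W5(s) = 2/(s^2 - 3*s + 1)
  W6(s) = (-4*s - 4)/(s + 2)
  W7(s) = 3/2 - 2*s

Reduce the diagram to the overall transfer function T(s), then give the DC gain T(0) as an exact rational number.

The answer is 9/4.

Reasoning:
Step 1 - combine W2, W3 in series, giving 1/(s - 1)
Step 2 - add W1, (W2*W3) (parallel), giving (s + 1)/(2*s - 2)
Step 3 - combine W4, W5 in parallel, giving (s^2 - s - 3)/(s^3 - 5*s^2 + 7*s - 2)
Step 4 - series reduction of (W1+(W2*W3)), (W4+W5), W6, W7, giving (4*s^5 + s^4 - 19*s^3 - 16*s^2 + 9*s + 9)/(s^5 - 4*s^4 + 15*s^2 - 16*s + 4)
Step 4 gives the overall T(s). Then T(0) = 9/4.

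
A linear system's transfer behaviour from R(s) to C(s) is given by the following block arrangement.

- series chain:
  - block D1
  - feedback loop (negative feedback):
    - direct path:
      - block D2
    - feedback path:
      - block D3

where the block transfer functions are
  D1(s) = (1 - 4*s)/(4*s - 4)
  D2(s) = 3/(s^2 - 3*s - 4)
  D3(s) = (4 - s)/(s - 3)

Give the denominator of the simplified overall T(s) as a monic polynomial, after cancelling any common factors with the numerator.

[1] apply the feedback formula to D2, D3 gives (3*s - 9)/(s^3 - 6*s^2 + 2*s + 24)
[2] series reduction of D1, [D2/(1+D2*D3)] gives (-12*s^2 + 39*s - 9)/(4*s^4 - 28*s^3 + 32*s^2 + 88*s - 96)
T(s) is the step-2 result (common factors already cancelled). Leading coefficient of the denominator: 4. Divide through by 4 for the monic polynomial.

Hence the answer: s^4 - 7*s^3 + 8*s^2 + 22*s - 24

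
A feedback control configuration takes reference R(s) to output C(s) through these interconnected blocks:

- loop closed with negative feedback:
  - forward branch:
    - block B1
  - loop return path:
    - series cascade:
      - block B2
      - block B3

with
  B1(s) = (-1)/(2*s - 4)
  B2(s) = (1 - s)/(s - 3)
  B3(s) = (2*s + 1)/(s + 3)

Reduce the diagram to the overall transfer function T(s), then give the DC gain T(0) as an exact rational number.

The answer is 9/35.

Reasoning:
Step 1. combine B2, B3 in series = (-2*s^2 + s + 1)/(s^2 - 9)
Step 2. apply the feedback formula to B1, (B2*B3) = (9 - s^2)/(2*s^3 - 2*s^2 - 19*s + 35)
The step-2 result is T(s). Setting s = 0: T(0) = 9/35.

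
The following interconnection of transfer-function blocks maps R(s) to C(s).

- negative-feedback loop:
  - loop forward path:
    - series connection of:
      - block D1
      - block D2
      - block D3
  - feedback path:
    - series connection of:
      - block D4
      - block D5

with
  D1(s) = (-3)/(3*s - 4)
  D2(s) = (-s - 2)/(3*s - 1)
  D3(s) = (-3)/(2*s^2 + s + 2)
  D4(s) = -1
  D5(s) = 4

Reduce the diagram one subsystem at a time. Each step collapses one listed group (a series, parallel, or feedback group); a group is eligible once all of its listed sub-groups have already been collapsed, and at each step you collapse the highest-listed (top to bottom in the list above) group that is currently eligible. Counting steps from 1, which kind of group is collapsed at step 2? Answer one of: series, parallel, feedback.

[1] cascade D1, D2, D3
[2] series reduction of D4, D5
[3] feedback reduction of (D1*D2*D3), (D4*D5)
Step 2: series.

Hence the answer: series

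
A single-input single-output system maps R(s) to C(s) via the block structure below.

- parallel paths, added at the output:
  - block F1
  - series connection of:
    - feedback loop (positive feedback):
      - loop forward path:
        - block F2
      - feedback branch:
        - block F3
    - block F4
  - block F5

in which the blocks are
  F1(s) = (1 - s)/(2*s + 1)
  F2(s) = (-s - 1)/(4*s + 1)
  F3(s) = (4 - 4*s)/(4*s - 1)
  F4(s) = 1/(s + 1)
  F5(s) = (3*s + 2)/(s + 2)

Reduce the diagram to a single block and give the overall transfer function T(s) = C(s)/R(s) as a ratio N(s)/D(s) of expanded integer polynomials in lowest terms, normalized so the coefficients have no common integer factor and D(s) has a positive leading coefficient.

The answer is (60*s^4 + 64*s^3 + 45*s^2 + 15*s + 14)/(24*s^4 + 60*s^3 + 30*s^2 + 15*s + 6).

Reasoning:
1. reduce the feedback loop with forward F2 and return F3: (-4*s^2 - 3*s + 1)/(12*s^2 + 3)
2. combine [F2/(1-F2*F3)], F4 in series: (1 - 4*s)/(12*s^2 + 3)
3. parallel reduction of F1, ([F2/(1-F2*F3)]*F4), F5: this yields T(s), and no further normalization is needed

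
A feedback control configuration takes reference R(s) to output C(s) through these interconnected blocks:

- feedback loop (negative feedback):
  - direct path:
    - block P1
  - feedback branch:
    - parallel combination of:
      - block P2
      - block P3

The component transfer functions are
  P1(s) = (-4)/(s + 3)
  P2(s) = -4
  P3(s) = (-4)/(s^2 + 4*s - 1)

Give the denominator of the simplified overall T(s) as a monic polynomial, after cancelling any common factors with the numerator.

(1) reduce the parallel group P2, P3; result (-4*s^2 - 16*s)/(s^2 + 4*s - 1)
(2) reduce the feedback loop with forward P1 and return (P2+P3); result (-4*s^2 - 16*s + 4)/(s^3 + 23*s^2 + 75*s - 3)
The result of step 2 is T(s) in lowest terms. Its denominator already has leading coefficient 1, so it is monic as it stands.

Hence the answer: s^3 + 23*s^2 + 75*s - 3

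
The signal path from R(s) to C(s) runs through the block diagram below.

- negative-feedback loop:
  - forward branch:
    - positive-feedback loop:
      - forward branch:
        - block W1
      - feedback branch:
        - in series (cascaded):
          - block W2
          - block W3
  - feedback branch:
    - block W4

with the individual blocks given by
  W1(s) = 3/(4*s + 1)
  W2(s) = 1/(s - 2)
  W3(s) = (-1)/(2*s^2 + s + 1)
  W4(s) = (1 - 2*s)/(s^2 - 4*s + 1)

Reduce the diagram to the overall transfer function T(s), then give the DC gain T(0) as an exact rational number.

Answer: 6/5

Working:
Step 1: series reduction of W2, W3; result (-1)/(2*s^3 - 3*s^2 - s - 2)
Step 2: apply the feedback formula to W1, (W2*W3); result (6*s^3 - 9*s^2 - 3*s - 6)/(8*s^4 - 10*s^3 - 7*s^2 - 9*s + 1)
Step 3: collapse the loop ([W1/(1-W1*(W2*W3))] forward, W4 return); result (6*s^5 - 33*s^4 + 39*s^3 - 3*s^2 + 21*s - 6)/(8*s^6 - 42*s^5 + 29*s^4 + 33*s^3 + 27*s^2 - 4*s - 5)
The step-3 result is T(s). Setting s = 0: T(0) = -6/(-5) = 6/5.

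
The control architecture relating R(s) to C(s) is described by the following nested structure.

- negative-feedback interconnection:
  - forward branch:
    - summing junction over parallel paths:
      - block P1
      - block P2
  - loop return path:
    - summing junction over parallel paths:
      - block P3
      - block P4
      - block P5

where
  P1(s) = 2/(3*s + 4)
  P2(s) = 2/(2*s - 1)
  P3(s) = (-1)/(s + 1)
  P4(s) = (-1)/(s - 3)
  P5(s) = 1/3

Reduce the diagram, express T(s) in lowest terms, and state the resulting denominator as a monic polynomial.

Step 1. combine P1, P2 in parallel gives (10*s + 6)/(6*s^2 + 5*s - 4)
Step 2. add P3, P4, P5 (parallel) gives (s^2 - 8*s + 3)/(3*s^2 - 6*s - 9)
Step 3. reduce the feedback loop with forward (P1+P2) and return (P3+P4+P5) gives (30*s^3 - 42*s^2 - 126*s - 54)/(18*s^4 - 11*s^3 - 170*s^2 - 39*s + 54)
That last expression is T(s), already simplified. Scaling its denominator by 1/18 (the reciprocal of the leading coefficient) yields the monic denominator.

Answer: s^4 - 11*s^3/18 - 85*s^2/9 - 13*s/6 + 3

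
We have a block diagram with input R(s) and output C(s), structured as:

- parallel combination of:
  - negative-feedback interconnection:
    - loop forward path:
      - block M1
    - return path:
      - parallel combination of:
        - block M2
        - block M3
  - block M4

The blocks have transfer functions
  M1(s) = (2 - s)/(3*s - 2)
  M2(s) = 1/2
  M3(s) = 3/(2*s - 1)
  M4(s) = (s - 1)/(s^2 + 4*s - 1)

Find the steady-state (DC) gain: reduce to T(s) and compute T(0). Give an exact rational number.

Step 1: reduce the parallel group M2, M3 = (2*s + 5)/(4*s - 2)
Step 2: close the feedback loop around M1, (M2+M3) = (-4*s^2 + 10*s - 4)/(10*s^2 - 15*s + 14)
Step 3: reduce the parallel group [M1/(1+M1*(M2+M3))], M4 = (-4*s^4 + 4*s^3 + 15*s^2 + 3*s - 10)/(10*s^4 + 25*s^3 - 56*s^2 + 71*s - 14)
That last expression is T(s); at s = 0 only the constant terms survive, so T(0) = -10/(-14) = 5/7.

Final answer: 5/7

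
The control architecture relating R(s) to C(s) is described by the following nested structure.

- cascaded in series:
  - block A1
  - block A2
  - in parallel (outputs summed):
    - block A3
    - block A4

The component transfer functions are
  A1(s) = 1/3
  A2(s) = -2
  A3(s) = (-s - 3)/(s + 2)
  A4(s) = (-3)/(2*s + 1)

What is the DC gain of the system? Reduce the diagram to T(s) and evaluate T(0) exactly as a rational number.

Answer: 3

Working:
1. parallel reduction of A3, A4 -> (-2*s^2 - 10*s - 9)/(2*s^2 + 5*s + 2)
2. series reduction of A1, A2, (A3+A4) -> (4*s^2 + 20*s + 18)/(6*s^2 + 15*s + 6)
Step 2 gives the overall T(s). Then T(0) = 18/6 = 3.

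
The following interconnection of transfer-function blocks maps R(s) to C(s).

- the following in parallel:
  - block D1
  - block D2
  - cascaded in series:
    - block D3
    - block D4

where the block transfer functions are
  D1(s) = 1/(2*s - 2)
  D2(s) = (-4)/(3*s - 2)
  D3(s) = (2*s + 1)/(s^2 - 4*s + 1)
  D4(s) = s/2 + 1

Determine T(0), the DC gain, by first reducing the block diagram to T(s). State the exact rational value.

1. multiply D3, D4 (series); result (2*s^2 + 5*s + 2)/(2*s^2 - 8*s + 2)
2. combine D1, D2, (D3*D4) in parallel; result (6*s^4 + 11*s^2 - 29*s + 10)/(6*s^4 - 34*s^3 + 50*s^2 - 26*s + 4)
The step-2 result is T(s). Setting s = 0: T(0) = 10/4 = 5/2.

Hence the answer: 5/2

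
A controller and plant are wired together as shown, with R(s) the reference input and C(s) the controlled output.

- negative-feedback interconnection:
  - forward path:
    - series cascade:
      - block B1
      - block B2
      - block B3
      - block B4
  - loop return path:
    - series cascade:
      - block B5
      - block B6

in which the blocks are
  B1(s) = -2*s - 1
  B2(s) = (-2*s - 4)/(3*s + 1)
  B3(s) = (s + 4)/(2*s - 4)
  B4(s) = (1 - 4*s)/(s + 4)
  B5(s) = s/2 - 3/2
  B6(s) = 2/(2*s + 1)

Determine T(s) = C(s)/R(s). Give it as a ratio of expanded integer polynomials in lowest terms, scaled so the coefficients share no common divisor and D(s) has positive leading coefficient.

Reducing step by step:

[1] series reduction of B1, B2, B3, B4 gives (-8*s^3 - 18*s^2 - 3*s + 2)/(3*s^2 - 5*s - 2)
[2] combine B5, B6 in series gives (s - 3)/(2*s + 1)
[3] close the feedback loop around (B1*B2*B3*B4), (B5*B6) - this is the overall T(s), already in the required normalized form

Answer: (8*s^3 + 18*s^2 + 3*s - 2)/(4*s^3 - 8*s^2 - 18*s + 8)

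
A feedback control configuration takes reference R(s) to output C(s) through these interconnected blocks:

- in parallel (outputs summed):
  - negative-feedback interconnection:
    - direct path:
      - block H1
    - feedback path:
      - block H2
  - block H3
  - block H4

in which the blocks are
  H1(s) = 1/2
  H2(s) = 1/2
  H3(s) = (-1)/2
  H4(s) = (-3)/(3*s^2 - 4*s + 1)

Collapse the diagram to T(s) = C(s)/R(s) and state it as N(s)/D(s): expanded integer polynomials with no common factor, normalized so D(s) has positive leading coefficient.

First reduce the diagram to T(s).

1. collapse the loop (H1 forward, H2 return) gives 2/5
2. reduce the parallel group [H1/(1+H1*H2)], H3, H4: this yields T(s), and no further normalization is needed

Answer: (-3*s^2 + 4*s - 31)/(30*s^2 - 40*s + 10)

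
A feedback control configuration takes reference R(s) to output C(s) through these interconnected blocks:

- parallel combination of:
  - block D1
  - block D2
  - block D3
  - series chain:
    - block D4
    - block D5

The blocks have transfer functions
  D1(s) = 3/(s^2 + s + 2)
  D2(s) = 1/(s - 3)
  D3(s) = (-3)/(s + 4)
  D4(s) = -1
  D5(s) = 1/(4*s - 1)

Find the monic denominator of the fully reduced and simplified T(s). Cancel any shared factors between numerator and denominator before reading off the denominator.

Reducing step by step:

1. multiply D4, D5 (series): (-1)/(4*s - 1)
2. add D1, D2, D3, (D4*D5) (parallel): (-9*s^4 + 56*s^3 + 43*s^2 - 42*s + 34)/(4*s^5 + 7*s^4 - 38*s^3 - 31*s^2 - 86*s + 24)
T(s) is the step-2 result (common factors already cancelled). Leading coefficient of the denominator: 4. Divide through by 4 for the monic polynomial.

Answer: s^5 + 7*s^4/4 - 19*s^3/2 - 31*s^2/4 - 43*s/2 + 6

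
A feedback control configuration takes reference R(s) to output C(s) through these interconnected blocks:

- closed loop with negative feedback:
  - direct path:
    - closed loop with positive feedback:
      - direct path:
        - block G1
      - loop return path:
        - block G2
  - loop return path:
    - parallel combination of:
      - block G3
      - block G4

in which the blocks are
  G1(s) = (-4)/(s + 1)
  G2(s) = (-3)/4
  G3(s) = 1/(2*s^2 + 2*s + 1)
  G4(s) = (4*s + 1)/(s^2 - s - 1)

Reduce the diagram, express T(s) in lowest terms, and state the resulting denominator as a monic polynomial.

First reduce the diagram to T(s).

(1) reduce the feedback loop with forward G1 and return G2 gives (-4)/(s - 2)
(2) combine G3, G4 in parallel gives (8*s^3 + 11*s^2 + 5*s)/(2*s^4 - 3*s^2 - 3*s - 1)
(3) collapse the loop ([G1/(1-G1*G2)] forward, (G3+G4) return) gives (-8*s^4 + 12*s^2 + 12*s + 4)/(2*s^5 - 4*s^4 - 35*s^3 - 41*s^2 - 15*s + 2)
No further cancellation is possible in the step-3 result, so that is T(s). Its denominator becomes monic after dividing by the leading coefficient 2.

Answer: s^5 - 2*s^4 - 35*s^3/2 - 41*s^2/2 - 15*s/2 + 1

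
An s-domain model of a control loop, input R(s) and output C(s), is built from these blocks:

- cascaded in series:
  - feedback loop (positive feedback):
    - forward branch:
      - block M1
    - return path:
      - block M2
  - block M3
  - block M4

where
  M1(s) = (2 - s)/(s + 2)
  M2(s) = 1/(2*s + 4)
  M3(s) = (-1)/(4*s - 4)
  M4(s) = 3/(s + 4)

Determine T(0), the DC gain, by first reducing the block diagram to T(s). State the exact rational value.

Step 1 - apply the feedback formula to M1, M2 gives (8 - 2*s^2)/(2*s^2 + 9*s + 6)
Step 2 - series reduction of [M1/(1-M1*M2)], M3, M4 gives (3*s^2 - 12)/(4*s^4 + 30*s^3 + 50*s^2 - 36*s - 48)
DC gain: substitute s = 0 into T(s) from step 2: T(0) = -12/(-48) = 1/4.

Final answer: 1/4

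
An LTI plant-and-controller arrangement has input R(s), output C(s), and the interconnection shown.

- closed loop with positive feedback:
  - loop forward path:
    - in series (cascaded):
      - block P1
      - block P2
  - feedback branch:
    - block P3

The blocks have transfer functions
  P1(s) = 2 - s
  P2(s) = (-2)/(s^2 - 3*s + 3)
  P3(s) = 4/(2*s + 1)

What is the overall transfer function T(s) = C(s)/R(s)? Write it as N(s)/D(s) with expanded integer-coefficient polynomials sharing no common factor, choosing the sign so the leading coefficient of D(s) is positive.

Answer: (4*s^2 - 6*s - 4)/(2*s^3 - 5*s^2 - 5*s + 19)

Working:
1. combine P1, P2 in series; result (2*s - 4)/(s^2 - 3*s + 3)
2. apply the feedback formula to (P1*P2), P3; the result is T(s) itself (integer coefficients, no common factor, positive leading denominator coefficient)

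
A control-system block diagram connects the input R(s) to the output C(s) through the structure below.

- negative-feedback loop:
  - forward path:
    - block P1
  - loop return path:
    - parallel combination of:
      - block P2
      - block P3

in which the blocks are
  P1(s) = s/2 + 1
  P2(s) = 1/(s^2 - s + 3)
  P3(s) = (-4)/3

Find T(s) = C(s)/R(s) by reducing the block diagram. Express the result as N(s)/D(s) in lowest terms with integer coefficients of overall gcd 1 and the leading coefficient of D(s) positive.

1. sum the parallel branches P2, P3; result (-4*s^2 + 4*s - 9)/(3*s^2 - 3*s + 9)
2. reduce the feedback loop with forward P1 and return (P2+P3) - this is the overall T(s), already in the required normalized form

Answer: (-3*s^3 - 3*s^2 - 3*s - 18)/(4*s^3 - 2*s^2 + 7*s)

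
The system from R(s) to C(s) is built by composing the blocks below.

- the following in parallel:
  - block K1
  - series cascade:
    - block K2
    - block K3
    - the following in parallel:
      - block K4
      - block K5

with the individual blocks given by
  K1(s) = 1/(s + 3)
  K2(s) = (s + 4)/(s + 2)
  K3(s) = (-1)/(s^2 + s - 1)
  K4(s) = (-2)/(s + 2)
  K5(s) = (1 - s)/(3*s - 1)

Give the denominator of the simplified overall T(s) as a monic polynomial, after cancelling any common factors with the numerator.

(1) combine K4, K5 in parallel gives (-s^2 - 7*s + 4)/(3*s^2 + 5*s - 2)
(2) series reduction of K2, K3, (K4+K5) gives (s^3 + 11*s^2 + 24*s - 16)/(3*s^5 + 14*s^4 + 16*s^3 - 7*s^2 - 12*s + 4)
(3) sum the parallel branches K1, (K2*K3*(K4+K5)) gives (3*s^5 + 15*s^4 + 30*s^3 + 50*s^2 + 44*s - 44)/(3*s^6 + 23*s^5 + 58*s^4 + 41*s^3 - 33*s^2 - 32*s + 12)
That last expression is T(s), already simplified. Scaling its denominator by 1/3 (the reciprocal of the leading coefficient) yields the monic denominator.

Hence the answer: s^6 + 23*s^5/3 + 58*s^4/3 + 41*s^3/3 - 11*s^2 - 32*s/3 + 4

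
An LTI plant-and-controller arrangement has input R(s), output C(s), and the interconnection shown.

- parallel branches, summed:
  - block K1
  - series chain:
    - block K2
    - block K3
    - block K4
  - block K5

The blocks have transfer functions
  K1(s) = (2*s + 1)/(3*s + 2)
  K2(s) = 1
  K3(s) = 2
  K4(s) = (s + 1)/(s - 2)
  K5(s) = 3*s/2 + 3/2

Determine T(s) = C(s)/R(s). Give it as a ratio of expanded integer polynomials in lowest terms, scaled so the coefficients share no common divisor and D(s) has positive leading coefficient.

First reduce the diagram to T(s).

Step 1. reduce the series chain K2, K3, K4: (2*s + 2)/(s - 2)
Step 2. add K1, (K2*K3*K4), K5 (parallel), giving the overall T(s)

Answer: (9*s^3 + 13*s^2 - 10*s - 8)/(6*s^2 - 8*s - 8)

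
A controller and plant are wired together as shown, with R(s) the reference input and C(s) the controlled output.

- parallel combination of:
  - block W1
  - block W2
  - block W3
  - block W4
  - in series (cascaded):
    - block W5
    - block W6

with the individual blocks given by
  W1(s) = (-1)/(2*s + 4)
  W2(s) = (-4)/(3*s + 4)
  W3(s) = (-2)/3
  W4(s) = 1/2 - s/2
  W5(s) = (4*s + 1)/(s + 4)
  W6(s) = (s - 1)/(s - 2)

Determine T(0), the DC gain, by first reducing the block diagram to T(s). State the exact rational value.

1. combine W5, W6 in series -> (4*s^2 - 3*s - 1)/(s^2 + 2*s - 8)
2. sum the parallel branches W1, W2, W3, W4, (W5*W6) -> (-9*s^5 + 21*s^4 + 125*s^3 + 56*s^2 + 196*s + 496)/(18*s^4 + 96*s^3 + 24*s^2 - 384*s - 384)
The step-2 result is T(s). Setting s = 0: T(0) = 496/(-384) = -31/24.

Therefore the answer is -31/24.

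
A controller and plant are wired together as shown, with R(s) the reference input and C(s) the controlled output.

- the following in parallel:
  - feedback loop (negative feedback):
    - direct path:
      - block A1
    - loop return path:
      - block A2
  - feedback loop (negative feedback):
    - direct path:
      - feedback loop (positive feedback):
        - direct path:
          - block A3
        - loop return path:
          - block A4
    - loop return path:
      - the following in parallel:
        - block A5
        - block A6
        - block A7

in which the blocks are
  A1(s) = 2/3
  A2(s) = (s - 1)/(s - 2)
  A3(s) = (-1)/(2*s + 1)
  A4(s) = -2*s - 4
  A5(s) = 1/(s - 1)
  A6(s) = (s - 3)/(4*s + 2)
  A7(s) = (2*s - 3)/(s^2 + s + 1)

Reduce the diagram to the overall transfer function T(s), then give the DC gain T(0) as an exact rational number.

Reducing step by step:

Step 1: feedback reduction of A1, A2 -> (2*s - 4)/(5*s - 8)
Step 2: apply the feedback formula to A3, A4 -> 1/3
Step 3: reduce the parallel group A5, A6, A7 -> (s^4 + 9*s^3 - 10*s^2 + 7*s + 11)/(4*s^4 + 2*s^3 - 4*s - 2)
Step 4: reduce the feedback loop with forward [A3/(1-A3*A4)] and return (A5+A6+A7) -> (4*s^4 + 2*s^3 - 4*s - 2)/(13*s^4 + 15*s^3 - 10*s^2 - 5*s + 5)
Step 5: parallel reduction of [A1/(1+A1*A2)], [[A3/(1-A3*A4)]/(1+[A3/(1-A3*A4)]*(A5+A6+A7))] -> (46*s^5 - 44*s^4 - 96*s^3 + 10*s^2 + 52*s - 4)/(65*s^5 - 29*s^4 - 170*s^3 + 55*s^2 + 65*s - 40)
Step 5 gives the overall T(s). Then T(0) = -4/(-40) = 1/10.

Answer: 1/10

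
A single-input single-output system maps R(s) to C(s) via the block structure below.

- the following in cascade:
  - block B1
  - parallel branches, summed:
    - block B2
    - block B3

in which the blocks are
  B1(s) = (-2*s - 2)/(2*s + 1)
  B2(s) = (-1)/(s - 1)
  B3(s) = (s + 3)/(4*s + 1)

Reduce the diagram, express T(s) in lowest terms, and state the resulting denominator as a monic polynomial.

1. reduce the parallel group B2, B3; result (s^2 - 2*s - 4)/(4*s^2 - 3*s - 1)
2. series reduction of B1, (B2+B3); result (-2*s^3 + 2*s^2 + 12*s + 8)/(8*s^3 - 2*s^2 - 5*s - 1)
No further cancellation is possible in the step-2 result, so that is T(s). Its denominator becomes monic after dividing by the leading coefficient 8.

Hence the answer: s^3 - s^2/4 - 5*s/8 - 1/8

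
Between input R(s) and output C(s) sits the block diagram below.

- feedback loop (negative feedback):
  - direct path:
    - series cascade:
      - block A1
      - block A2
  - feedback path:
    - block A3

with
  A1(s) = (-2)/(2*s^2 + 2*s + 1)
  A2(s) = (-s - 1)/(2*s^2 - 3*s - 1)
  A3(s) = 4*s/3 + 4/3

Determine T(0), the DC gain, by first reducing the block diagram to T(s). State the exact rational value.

Step 1. series reduction of A1, A2 = (2*s + 2)/(4*s^4 - 2*s^3 - 6*s^2 - 5*s - 1)
Step 2. apply the feedback formula to (A1*A2), A3 = (6*s + 6)/(12*s^4 - 6*s^3 - 10*s^2 + s + 5)
The step-2 result is T(s). Setting s = 0: T(0) = 6/5.

Therefore the answer is 6/5.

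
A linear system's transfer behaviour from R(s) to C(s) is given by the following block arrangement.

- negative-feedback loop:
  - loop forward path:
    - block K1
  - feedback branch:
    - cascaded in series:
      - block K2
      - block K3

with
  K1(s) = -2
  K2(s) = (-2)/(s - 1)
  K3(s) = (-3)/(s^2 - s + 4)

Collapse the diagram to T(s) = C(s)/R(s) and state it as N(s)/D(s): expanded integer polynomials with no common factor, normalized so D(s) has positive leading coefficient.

Reducing step by step:

Step 1 - reduce the series chain K2, K3; result 6/(s^3 - 2*s^2 + 5*s - 4)
Step 2 - feedback reduction of K1, (K2*K3) - this is the overall T(s), already in the required normalized form

Answer: (-2*s^3 + 4*s^2 - 10*s + 8)/(s^3 - 2*s^2 + 5*s - 16)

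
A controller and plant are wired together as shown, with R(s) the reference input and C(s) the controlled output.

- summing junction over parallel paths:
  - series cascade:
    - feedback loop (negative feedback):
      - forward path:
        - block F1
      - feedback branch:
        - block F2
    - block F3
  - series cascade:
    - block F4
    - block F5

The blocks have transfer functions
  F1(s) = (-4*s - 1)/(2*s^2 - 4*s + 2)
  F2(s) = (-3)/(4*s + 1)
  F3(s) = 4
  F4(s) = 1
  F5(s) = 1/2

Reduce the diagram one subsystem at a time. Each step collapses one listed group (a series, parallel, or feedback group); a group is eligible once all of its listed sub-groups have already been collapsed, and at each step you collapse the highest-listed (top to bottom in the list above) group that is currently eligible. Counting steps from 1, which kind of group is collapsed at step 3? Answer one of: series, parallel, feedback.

The answer is series.

Reasoning:
Step 1: reduce the feedback loop with forward F1 and return F2
Step 2: cascade [F1/(1+F1*F2)], F3
Step 3: reduce the series chain F4, F5
Step 4: parallel reduction of ([F1/(1+F1*F2)]*F3), (F4*F5)
The group at step 3 is a series group.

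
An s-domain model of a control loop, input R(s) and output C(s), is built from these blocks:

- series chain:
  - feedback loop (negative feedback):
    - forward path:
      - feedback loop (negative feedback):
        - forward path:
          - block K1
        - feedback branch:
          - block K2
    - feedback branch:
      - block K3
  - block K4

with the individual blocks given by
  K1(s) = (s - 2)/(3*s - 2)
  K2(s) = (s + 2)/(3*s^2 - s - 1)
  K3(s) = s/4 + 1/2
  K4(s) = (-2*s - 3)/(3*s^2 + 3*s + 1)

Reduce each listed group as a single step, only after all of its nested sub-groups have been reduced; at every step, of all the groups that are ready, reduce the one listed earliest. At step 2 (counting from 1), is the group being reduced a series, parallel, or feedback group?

Answer: feedback

Working:
Step 1 - collapse the loop (K1 forward, K2 return)
Step 2 - reduce the feedback loop with forward [K1/(1+K1*K2)] and return K3
Step 3 - reduce the series chain [[K1/(1+K1*K2)]/(1+[K1/(1+K1*K2)]*K3)], K4
At step 2 the group reduced is feedback.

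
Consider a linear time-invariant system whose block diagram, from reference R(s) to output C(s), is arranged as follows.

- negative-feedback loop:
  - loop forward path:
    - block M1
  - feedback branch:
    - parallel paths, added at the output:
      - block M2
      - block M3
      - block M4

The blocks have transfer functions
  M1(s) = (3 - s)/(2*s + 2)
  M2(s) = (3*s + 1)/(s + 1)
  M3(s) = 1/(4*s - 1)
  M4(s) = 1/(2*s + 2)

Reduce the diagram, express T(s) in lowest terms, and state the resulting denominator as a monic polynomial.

Step 1: parallel reduction of M2, M3, M4: (24*s^2 + 8*s - 1)/(8*s^2 + 6*s - 2)
Step 2: collapse the loop (M1 forward, (M2+M3+M4) return): (8*s^3 - 18*s^2 - 20*s + 6)/(8*s^3 - 92*s^2 - 33*s + 7)
The result of step 2 is T(s) in lowest terms. Its denominator has leading coefficient 8; dividing the denominator through by 8 makes it monic.

Therefore the answer is s^3 - 23*s^2/2 - 33*s/8 + 7/8.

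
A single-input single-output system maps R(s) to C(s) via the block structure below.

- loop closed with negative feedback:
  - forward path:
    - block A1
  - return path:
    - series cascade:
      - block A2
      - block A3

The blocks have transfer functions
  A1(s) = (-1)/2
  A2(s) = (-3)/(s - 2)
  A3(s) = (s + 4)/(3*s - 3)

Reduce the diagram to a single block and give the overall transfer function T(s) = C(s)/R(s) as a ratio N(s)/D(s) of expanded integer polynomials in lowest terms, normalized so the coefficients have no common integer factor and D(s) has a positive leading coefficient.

Reducing step by step:

1. multiply A2, A3 (series); result (-s - 4)/(s^2 - 3*s + 2)
2. close the feedback loop around A1, (A2*A3); the result is T(s) itself (integer coefficients, no common factor, positive leading denominator coefficient)

Answer: (-s^2 + 3*s - 2)/(2*s^2 - 5*s + 8)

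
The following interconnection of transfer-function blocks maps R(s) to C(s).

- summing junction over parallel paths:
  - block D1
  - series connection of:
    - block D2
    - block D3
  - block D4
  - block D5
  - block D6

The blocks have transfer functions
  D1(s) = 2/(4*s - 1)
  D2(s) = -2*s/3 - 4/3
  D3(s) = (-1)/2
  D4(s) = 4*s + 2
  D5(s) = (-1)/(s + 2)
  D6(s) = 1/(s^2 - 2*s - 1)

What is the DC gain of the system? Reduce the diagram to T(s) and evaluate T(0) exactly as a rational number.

Step 1 - combine D2, D3 in series = s/3 + 2/3
Step 2 - sum the parallel branches D1, (D2*D3), D4, D5, D6 = (52*s^5 + 19*s^4 - 274*s^3 - 160*s^2 - s - 5)/(12*s^4 - 3*s^3 - 60*s^2 - 9*s + 6)
Step 2 gives the overall T(s). Then T(0) = -5/6.

Answer: -5/6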